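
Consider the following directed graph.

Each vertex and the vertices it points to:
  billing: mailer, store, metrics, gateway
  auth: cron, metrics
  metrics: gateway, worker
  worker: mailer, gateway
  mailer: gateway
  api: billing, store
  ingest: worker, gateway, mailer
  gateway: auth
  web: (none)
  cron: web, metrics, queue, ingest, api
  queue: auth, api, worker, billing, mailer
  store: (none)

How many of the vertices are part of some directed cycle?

A vertex is on a directed cycle iff it belongs to a strongly connected component of size ≥ 2 (or has a self-loop).
The vertices on cycles are {api, auth, cron, queue, ingest, mailer, worker, billing, gateway, metrics} — 10 in total.

10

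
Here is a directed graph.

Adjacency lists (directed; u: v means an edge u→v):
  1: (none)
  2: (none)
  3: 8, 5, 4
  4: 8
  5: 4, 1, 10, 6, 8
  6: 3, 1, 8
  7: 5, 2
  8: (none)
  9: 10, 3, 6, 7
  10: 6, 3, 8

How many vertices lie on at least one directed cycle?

A vertex is on a directed cycle iff it belongs to a strongly connected component of size ≥ 2 (or has a self-loop).
The vertices on cycles are {3, 5, 6, 10} — 4 in total.

4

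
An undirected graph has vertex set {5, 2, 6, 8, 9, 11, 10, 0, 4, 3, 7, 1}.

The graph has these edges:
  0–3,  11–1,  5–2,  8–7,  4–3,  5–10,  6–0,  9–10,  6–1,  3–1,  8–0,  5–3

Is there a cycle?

DFS, tracking each vertex's parent; an edge to a visited non-parent vertex closes a cycle.
Start from 0:
visit 0 (parent –)
  visit 6 (parent 0)
    visit 1 (parent 6)
      1–6: parent, skip
      visit 11 (parent 1)
        11–1: parent, skip
      visit 3 (parent 1)
        visit 5 (parent 3)
          visit 2 (parent 5)
            2–5: parent, skip
          visit 10 (parent 5)
            visit 9 (parent 10)
              9–10: parent, skip
            10–5: parent, skip
          5–3: parent, skip
        3–0: 0 visited and ≠ parent → cycle
Cycle: 0 – 6 – 1 – 3 – 0.

Yes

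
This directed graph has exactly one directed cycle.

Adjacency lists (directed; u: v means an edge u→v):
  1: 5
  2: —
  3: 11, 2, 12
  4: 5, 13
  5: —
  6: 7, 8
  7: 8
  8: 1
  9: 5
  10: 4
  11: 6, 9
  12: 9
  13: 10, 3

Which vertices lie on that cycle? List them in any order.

DFS with gray/black marking from 13:
13 gray
  10 gray
    4 gray
      5 gray
      5 black
      4→13: 13 is gray → back edge
Back edge closes the cycle 13 → 10 → 4 → 13; its vertices are {4, 10, 13}.

4, 10, 13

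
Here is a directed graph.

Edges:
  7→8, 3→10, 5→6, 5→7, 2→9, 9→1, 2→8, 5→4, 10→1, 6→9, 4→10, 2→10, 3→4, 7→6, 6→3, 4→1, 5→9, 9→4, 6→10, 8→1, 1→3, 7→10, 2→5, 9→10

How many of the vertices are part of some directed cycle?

4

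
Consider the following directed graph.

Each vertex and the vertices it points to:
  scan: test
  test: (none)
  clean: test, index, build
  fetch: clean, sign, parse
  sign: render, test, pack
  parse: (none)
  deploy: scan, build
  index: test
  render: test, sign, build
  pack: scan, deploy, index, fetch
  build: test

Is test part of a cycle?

test lies on a cycle iff there is a path from test back to itself.
Exploring from test, it never reaches itself; equivalently, its strongly connected component is a singleton.

No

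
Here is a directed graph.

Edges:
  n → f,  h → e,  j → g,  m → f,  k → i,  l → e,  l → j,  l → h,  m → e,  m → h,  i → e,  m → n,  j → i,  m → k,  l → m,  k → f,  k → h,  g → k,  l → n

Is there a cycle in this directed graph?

DFS with white/gray/black marking, starting from k:
k gray
  f gray
  f black
  i gray
    e gray
    e black
  i black
  h gray
    h→e: e black — skip
  h black
k black
g gray
  g→k: k black — skip
g black
j gray
  j→g: g black — skip
  j→i: i black — skip
j black
l gray
  m gray
    m→e: e black — skip
    m→f: f black — skip
    n gray
      n→f: f black — skip
    n black
    m→k: k black — skip
    m→h: h black — skip
  m black
  l→n: n black — skip
  l→h: h black — skip
  l→e: e black — skip
  l→j: j black — skip
l black
Every edge goes to a white or black vertex — no back edge, so the graph is acyclic.

No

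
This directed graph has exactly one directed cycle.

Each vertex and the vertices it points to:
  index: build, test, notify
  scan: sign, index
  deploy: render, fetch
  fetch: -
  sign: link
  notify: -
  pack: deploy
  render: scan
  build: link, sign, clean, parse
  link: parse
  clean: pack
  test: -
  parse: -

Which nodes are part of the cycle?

DFS with gray/black marking from scan:
scan gray
  sign gray
    link gray
      parse gray
      parse black
    link black
  sign black
  index gray
    build gray
      build→link: link black — skip
      build→sign: sign black — skip
      clean gray
        pack gray
          deploy gray
            render gray
              render→scan: scan is gray → back edge
Back edge closes the cycle scan → index → build → clean → pack → deploy → render → scan; its vertices are {pack, scan, build, clean, index, deploy, render}.

pack, scan, build, clean, index, deploy, render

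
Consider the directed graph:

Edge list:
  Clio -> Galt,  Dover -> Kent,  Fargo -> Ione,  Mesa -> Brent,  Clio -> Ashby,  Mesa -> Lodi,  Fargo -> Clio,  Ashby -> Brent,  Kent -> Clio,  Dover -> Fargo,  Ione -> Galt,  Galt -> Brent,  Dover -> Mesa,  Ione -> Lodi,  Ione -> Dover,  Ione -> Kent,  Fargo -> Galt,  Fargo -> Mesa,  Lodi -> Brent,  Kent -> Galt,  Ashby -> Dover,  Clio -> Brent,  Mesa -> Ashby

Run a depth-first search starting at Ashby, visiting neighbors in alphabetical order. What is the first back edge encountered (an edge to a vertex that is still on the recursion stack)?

Clio->Ashby

DFS from Ashby (visiting neighbors in alphabetical order); mark gray on enter, black on exit:
Ashby gray
  Brent gray
  Brent black
  Dover gray
    Fargo gray
      Clio gray
        Clio→Ashby: Ashby is gray → back edge
First back edge: Clio → Ashby.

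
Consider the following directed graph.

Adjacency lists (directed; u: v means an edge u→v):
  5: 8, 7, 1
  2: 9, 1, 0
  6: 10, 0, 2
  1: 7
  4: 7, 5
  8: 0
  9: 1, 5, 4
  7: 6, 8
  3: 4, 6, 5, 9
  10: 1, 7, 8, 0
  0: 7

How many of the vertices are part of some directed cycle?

A vertex is on a directed cycle iff it belongs to a strongly connected component of size ≥ 2 (or has a self-loop).
The vertices on cycles are {0, 1, 2, 4, 5, 6, 7, 8, 9, 10} — 10 in total.

10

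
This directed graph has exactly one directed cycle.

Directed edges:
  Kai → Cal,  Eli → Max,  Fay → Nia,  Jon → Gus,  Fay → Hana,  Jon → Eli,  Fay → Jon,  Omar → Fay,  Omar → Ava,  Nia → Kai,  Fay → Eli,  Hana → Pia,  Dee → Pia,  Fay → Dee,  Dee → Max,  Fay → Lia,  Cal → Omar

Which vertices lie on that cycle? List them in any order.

DFS with gray/black marking from Cal:
Cal gray
  Omar gray
    Fay gray
      Hana gray
        Pia gray
        Pia black
      Hana black
      Eli gray
        Max gray
        Max black
      Eli black
      Dee gray
        Dee→Pia: Pia black — skip
        Dee→Max: Max black — skip
      Dee black
      Nia gray
        Kai gray
          Kai→Cal: Cal is gray → back edge
Back edge closes the cycle Cal → Omar → Fay → Nia → Kai → Cal; its vertices are {Cal, Fay, Kai, Nia, Omar}.

Cal, Fay, Kai, Nia, Omar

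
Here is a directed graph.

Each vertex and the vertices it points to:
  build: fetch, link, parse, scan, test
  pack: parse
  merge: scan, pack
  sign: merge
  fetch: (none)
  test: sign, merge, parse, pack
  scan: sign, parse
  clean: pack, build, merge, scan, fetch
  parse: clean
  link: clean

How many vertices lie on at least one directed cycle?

A vertex is on a directed cycle iff it belongs to a strongly connected component of size ≥ 2 (or has a self-loop).
The vertices on cycles are {link, pack, scan, sign, test, build, clean, merge, parse} — 9 in total.

9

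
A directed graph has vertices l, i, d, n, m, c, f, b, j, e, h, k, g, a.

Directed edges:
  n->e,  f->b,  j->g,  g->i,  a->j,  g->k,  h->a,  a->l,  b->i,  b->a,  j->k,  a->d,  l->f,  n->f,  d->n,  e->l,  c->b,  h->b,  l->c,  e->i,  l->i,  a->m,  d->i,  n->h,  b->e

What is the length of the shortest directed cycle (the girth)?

For each vertex v, BFS finds the shortest path from v back to v.
The shortest such closed walk is a → l → f → b → a, length 4.

4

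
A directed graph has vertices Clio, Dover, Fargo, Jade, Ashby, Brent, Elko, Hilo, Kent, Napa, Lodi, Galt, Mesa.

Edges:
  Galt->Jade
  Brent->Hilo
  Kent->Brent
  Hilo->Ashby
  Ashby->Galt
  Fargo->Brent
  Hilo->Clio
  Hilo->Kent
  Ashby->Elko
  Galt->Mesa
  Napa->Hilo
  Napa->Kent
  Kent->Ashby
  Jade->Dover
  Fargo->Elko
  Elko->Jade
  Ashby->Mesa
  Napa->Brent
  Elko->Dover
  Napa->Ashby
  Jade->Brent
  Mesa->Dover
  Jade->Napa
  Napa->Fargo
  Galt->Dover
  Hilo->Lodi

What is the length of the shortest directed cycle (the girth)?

3

For each vertex v, BFS finds the shortest path from v back to v.
The shortest such closed walk is Hilo → Kent → Brent → Hilo, length 3.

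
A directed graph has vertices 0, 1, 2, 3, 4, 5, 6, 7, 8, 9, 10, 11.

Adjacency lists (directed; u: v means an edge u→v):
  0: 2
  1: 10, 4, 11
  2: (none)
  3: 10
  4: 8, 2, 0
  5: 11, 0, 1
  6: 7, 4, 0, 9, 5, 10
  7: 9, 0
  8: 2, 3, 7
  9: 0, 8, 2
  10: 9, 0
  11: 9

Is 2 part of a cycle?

No

2 lies on a cycle iff there is a path from 2 back to itself.
Exploring from 2, it never reaches itself; equivalently, its strongly connected component is a singleton.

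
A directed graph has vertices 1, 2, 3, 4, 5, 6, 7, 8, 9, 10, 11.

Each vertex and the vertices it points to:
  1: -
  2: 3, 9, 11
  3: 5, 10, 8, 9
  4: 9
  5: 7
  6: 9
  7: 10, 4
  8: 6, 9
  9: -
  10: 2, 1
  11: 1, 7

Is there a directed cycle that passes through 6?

No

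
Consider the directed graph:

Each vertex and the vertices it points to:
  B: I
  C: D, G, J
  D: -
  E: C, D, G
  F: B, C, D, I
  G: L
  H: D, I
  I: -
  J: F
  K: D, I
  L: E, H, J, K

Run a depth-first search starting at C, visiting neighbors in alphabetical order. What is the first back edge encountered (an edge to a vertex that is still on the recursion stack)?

DFS from C (visiting neighbors in alphabetical order); mark gray on enter, black on exit:
C gray
  D gray
  D black
  G gray
    L gray
      E gray
        E→C: C is gray → back edge
First back edge: E → C.

E->C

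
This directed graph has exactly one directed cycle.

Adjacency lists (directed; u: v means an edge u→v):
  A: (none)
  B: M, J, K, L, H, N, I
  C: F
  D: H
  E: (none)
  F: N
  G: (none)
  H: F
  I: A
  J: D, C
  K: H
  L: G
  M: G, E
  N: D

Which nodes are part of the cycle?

DFS with gray/black marking from D:
D gray
  H gray
    F gray
      N gray
        N→D: D is gray → back edge
Back edge closes the cycle D → H → F → N → D; its vertices are {D, F, H, N}.

D, F, H, N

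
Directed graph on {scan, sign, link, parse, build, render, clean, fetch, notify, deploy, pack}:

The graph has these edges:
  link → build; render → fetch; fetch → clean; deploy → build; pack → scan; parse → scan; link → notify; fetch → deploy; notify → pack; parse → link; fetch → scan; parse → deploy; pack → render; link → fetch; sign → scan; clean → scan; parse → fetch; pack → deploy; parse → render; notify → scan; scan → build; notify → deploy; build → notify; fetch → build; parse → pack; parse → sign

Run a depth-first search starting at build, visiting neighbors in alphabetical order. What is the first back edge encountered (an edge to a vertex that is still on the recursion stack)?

DFS from build (visiting neighbors in alphabetical order); mark gray on enter, black on exit:
build gray
  notify gray
    deploy gray
      deploy→build: build is gray → back edge
First back edge: deploy → build.

deploy->build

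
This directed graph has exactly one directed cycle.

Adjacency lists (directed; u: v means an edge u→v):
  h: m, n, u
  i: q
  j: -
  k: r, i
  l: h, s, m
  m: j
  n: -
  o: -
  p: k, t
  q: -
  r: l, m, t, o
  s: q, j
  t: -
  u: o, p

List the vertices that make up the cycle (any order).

DFS with gray/black marking from k:
k gray
  r gray
    l gray
      h gray
        m gray
          j gray
          j black
        m black
        n gray
        n black
        u gray
          o gray
          o black
          p gray
            p→k: k is gray → back edge
Back edge closes the cycle k → r → l → h → u → p → k; its vertices are {h, k, l, p, r, u}.

h, k, l, p, r, u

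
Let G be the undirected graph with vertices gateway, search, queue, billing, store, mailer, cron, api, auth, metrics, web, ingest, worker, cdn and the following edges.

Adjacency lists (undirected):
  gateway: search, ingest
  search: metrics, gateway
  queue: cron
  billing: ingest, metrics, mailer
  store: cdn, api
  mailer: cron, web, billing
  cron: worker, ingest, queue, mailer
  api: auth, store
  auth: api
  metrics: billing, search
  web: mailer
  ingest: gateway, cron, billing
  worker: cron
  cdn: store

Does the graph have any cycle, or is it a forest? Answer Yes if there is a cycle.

DFS, tracking each vertex's parent; an edge to a visited non-parent vertex closes a cycle.
Start from metrics:
visit metrics (parent –)
  visit billing (parent metrics)
    visit ingest (parent billing)
      visit gateway (parent ingest)
        visit search (parent gateway)
          search–metrics: metrics visited and ≠ parent → cycle
Cycle: metrics – billing – ingest – gateway – search – metrics.

Yes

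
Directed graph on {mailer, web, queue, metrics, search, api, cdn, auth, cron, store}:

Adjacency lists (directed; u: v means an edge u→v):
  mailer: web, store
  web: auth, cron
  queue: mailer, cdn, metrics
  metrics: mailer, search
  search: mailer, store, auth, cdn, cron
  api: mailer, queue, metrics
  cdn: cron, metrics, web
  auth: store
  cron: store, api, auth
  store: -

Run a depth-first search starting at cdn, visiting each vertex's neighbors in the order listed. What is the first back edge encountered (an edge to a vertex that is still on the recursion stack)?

DFS from cdn (visiting each vertex's neighbors in the order listed); mark gray on enter, black on exit:
cdn gray
  cron gray
    store gray
    store black
    api gray
      mailer gray
        web gray
          auth gray
            auth→store: store black — skip
          auth black
          web→cron: cron is gray → back edge
First back edge: web → cron.

web→cron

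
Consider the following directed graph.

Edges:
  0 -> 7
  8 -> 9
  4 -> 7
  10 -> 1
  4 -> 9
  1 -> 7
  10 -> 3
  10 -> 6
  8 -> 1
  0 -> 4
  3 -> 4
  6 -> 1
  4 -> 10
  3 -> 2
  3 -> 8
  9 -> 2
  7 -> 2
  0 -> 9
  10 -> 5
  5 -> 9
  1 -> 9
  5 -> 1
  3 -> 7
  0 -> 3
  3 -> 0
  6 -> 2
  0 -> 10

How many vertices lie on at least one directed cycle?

4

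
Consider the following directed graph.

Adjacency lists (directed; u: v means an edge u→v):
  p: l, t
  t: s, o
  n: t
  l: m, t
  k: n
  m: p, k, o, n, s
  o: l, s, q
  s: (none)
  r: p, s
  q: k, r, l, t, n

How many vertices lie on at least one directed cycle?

A vertex is on a directed cycle iff it belongs to a strongly connected component of size ≥ 2 (or has a self-loop).
The vertices on cycles are {k, l, m, n, o, p, q, r, t} — 9 in total.

9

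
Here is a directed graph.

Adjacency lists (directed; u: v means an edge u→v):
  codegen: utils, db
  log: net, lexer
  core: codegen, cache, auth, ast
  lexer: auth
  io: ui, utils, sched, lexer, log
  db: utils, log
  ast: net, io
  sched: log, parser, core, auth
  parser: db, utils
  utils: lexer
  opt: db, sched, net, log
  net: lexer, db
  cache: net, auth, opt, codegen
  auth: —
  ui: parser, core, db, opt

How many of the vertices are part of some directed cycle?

10

A vertex is on a directed cycle iff it belongs to a strongly connected component of size ≥ 2 (or has a self-loop).
The vertices on cycles are {db, io, ui, ast, log, net, opt, core, cache, sched} — 10 in total.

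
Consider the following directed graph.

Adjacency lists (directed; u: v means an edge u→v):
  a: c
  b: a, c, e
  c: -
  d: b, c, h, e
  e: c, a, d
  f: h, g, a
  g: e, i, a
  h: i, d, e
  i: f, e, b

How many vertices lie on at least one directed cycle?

A vertex is on a directed cycle iff it belongs to a strongly connected component of size ≥ 2 (or has a self-loop).
The vertices on cycles are {b, d, e, f, g, h, i} — 7 in total.

7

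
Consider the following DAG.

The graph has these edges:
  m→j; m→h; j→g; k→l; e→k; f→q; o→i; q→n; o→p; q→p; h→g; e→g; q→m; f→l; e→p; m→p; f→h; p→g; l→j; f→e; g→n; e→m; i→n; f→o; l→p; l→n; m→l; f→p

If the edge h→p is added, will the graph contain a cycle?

Adding h→p creates a cycle iff p can already reach h.
Explore from p: no path reaches h. The graph stays acyclic.

No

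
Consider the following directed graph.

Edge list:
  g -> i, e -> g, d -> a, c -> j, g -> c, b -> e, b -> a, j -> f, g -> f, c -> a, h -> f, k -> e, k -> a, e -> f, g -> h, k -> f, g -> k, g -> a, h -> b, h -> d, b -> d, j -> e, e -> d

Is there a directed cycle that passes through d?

d lies on a cycle iff there is a path from d back to itself.
Exploring from d, it never reaches itself; equivalently, its strongly connected component is a singleton.

No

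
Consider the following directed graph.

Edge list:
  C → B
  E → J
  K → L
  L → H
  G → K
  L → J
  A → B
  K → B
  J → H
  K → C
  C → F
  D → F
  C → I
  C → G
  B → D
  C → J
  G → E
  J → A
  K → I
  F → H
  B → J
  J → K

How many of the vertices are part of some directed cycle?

A vertex is on a directed cycle iff it belongs to a strongly connected component of size ≥ 2 (or has a self-loop).
The vertices on cycles are {A, B, C, E, G, J, K, L} — 8 in total.

8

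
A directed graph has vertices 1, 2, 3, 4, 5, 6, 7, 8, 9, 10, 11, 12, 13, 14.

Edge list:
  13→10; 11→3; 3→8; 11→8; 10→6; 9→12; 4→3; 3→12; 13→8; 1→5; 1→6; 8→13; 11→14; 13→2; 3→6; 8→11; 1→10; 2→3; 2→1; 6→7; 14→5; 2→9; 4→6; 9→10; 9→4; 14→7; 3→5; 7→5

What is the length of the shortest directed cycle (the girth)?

2

For each vertex v, BFS finds the shortest path from v back to v.
The shortest such closed walk is 13 → 8 → 13, length 2.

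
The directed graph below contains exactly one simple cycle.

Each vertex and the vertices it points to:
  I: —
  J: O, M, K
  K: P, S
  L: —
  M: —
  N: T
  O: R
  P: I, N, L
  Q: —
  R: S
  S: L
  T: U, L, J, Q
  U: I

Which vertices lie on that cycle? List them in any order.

J, K, N, P, T

DFS with gray/black marking from T:
T gray
  U gray
    I gray
    I black
  U black
  L gray
  L black
  J gray
    O gray
      R gray
        S gray
          S→L: L black — skip
        S black
      R black
    O black
    M gray
    M black
    K gray
      P gray
        P→I: I black — skip
        N gray
          N→T: T is gray → back edge
Back edge closes the cycle T → J → K → P → N → T; its vertices are {J, K, N, P, T}.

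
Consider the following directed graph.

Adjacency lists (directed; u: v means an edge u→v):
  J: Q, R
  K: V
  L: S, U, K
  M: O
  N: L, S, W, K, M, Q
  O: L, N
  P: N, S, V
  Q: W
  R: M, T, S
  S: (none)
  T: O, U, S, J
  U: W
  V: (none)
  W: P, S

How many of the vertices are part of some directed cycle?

11

A vertex is on a directed cycle iff it belongs to a strongly connected component of size ≥ 2 (or has a self-loop).
The vertices on cycles are {J, L, M, N, O, P, Q, R, T, U, W} — 11 in total.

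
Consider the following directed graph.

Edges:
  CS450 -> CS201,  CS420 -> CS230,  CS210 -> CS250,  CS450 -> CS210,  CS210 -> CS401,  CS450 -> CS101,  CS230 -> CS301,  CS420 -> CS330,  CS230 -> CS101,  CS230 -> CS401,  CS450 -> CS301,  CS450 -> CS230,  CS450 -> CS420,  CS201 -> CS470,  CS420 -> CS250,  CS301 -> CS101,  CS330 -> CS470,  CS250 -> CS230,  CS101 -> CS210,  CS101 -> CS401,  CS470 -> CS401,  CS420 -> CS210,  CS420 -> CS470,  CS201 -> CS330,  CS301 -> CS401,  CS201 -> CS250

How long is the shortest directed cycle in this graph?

4

For each vertex v, BFS finds the shortest path from v back to v.
The shortest such closed walk is CS210 → CS250 → CS230 → CS101 → CS210, length 4.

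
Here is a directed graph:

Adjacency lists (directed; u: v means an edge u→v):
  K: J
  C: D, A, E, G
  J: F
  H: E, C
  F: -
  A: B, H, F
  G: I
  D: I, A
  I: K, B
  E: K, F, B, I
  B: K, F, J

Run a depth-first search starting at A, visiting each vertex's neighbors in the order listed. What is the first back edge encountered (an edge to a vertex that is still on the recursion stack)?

D->A

DFS from A (visiting each vertex's neighbors in the order listed); mark gray on enter, black on exit:
A gray
  B gray
    K gray
      J gray
        F gray
        F black
      J black
    K black
    B→F: F black — skip
    B→J: J black — skip
  B black
  H gray
    E gray
      E→K: K black — skip
      E→F: F black — skip
      E→B: B black — skip
      I gray
        I→K: K black — skip
        I→B: B black — skip
      I black
    E black
    C gray
      D gray
        D→I: I black — skip
        D→A: A is gray → back edge
First back edge: D → A.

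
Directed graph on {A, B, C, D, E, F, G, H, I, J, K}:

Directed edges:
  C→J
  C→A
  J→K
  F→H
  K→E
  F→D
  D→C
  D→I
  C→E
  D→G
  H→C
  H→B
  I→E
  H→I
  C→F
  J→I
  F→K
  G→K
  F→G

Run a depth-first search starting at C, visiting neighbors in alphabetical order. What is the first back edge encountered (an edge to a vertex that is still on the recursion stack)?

D->C

DFS from C (visiting neighbors in alphabetical order); mark gray on enter, black on exit:
C gray
  A gray
  A black
  E gray
  E black
  F gray
    D gray
      D→C: C is gray → back edge
First back edge: D → C.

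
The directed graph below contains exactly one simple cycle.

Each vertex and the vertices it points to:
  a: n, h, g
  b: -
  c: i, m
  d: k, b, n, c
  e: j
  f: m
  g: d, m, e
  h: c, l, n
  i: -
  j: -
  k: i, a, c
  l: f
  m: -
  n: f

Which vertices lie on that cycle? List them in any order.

DFS with gray/black marking from a:
a gray
  n gray
    f gray
      m gray
      m black
    f black
  n black
  h gray
    c gray
      i gray
      i black
      c→m: m black — skip
    c black
    l gray
      l→f: f black — skip
    l black
    h→n: n black — skip
  h black
  g gray
    d gray
      k gray
        k→i: i black — skip
        k→a: a is gray → back edge
Back edge closes the cycle a → g → d → k → a; its vertices are {a, d, g, k}.

a, d, g, k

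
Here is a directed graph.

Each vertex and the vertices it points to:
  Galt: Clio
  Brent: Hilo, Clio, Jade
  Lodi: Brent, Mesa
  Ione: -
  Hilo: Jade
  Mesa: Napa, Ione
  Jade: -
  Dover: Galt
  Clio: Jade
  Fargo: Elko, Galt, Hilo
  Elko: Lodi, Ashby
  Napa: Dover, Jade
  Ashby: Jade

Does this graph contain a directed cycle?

DFS with white/gray/black marking, starting from Mesa:
Mesa gray
  Napa gray
    Dover gray
      Galt gray
        Clio gray
          Jade gray
          Jade black
        Clio black
      Galt black
    Dover black
    Napa→Jade: Jade black — skip
  Napa black
  Ione gray
  Ione black
Mesa black
Brent gray
  Hilo gray
    Hilo→Jade: Jade black — skip
  Hilo black
  Brent→Clio: Clio black — skip
  Brent→Jade: Jade black — skip
Brent black
Lodi gray
  Lodi→Brent: Brent black — skip
  Lodi→Mesa: Mesa black — skip
Lodi black
Fargo gray
  Elko gray
    Elko→Lodi: Lodi black — skip
    Ashby gray
      Ashby→Jade: Jade black — skip
    Ashby black
  Elko black
  Fargo→Galt: Galt black — skip
  Fargo→Hilo: Hilo black — skip
Fargo black
Every edge goes to a white or black vertex — no back edge, so the graph is acyclic.

No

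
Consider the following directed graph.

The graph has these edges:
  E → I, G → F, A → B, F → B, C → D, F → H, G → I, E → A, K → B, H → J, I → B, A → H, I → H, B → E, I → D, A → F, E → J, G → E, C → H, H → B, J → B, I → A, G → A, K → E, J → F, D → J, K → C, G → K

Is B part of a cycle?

Yes

B is on a cycle iff B can reach itself via ≥1 edge.
B → E → I → B — yes.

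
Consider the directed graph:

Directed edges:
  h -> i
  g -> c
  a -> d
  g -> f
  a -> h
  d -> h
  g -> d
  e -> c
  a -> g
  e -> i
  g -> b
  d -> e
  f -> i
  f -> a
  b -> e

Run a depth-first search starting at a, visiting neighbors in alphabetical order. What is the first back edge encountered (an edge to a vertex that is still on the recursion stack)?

f→a

DFS from a (visiting neighbors in alphabetical order); mark gray on enter, black on exit:
a gray
  d gray
    e gray
      c gray
      c black
      i gray
      i black
    e black
    h gray
      h→i: i black — skip
    h black
  d black
  g gray
    b gray
      b→e: e black — skip
    b black
    g→c: c black — skip
    g→d: d black — skip
    f gray
      f→a: a is gray → back edge
First back edge: f → a.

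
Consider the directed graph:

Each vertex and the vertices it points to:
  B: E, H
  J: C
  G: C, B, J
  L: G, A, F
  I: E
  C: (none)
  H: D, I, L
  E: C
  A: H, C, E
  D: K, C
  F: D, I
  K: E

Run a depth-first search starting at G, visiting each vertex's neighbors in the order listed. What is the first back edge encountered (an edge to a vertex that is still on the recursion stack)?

L->G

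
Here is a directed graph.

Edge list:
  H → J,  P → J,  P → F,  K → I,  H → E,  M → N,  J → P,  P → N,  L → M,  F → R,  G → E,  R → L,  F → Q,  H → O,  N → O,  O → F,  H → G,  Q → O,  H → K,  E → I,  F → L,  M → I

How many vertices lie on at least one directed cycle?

A vertex is on a directed cycle iff it belongs to a strongly connected component of size ≥ 2 (or has a self-loop).
The vertices on cycles are {F, J, L, M, N, O, P, Q, R} — 9 in total.

9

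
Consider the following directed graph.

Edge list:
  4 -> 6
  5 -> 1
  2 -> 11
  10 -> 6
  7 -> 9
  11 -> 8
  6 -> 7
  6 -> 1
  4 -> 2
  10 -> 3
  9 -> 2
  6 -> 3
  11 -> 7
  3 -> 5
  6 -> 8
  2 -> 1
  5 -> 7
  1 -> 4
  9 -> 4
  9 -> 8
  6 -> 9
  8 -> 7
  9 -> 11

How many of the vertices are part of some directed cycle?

10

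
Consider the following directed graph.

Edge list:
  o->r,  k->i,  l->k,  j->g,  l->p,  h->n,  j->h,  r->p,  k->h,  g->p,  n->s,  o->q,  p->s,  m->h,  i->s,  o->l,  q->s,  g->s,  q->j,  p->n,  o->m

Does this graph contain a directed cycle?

No

DFS with white/gray/black marking, starting from g:
g gray
  s gray
  s black
  p gray
    p→s: s black — skip
    n gray
      n→s: s black — skip
    n black
  p black
g black
h gray
  h→n: n black — skip
h black
i gray
  i→s: s black — skip
i black
j gray
  j→g: g black — skip
  j→h: h black — skip
j black
k gray
  k→i: i black — skip
  k→h: h black — skip
k black
l gray
  l→k: k black — skip
  l→p: p black — skip
l black
m gray
  m→h: h black — skip
m black
o gray
  o→m: m black — skip
  r gray
    r→p: p black — skip
  r black
  q gray
    q→j: j black — skip
    q→s: s black — skip
  q black
  o→l: l black — skip
o black
Every edge goes to a white or black vertex — no back edge, so the graph is acyclic.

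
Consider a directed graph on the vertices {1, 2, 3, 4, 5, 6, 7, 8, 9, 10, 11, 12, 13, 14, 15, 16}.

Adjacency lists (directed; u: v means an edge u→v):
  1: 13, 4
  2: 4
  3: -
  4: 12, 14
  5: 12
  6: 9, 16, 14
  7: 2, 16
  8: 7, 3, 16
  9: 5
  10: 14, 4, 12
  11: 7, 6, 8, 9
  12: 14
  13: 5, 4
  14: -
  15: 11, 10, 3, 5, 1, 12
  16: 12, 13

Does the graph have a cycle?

No

DFS with white/gray/black marking, starting from 15:
15 gray
  11 gray
    7 gray
      2 gray
        4 gray
          12 gray
            14 gray
            14 black
          12 black
          4→14: 14 black — skip
        4 black
      2 black
      16 gray
        16→12: 12 black — skip
        13 gray
          5 gray
            5→12: 12 black — skip
          5 black
          13→4: 4 black — skip
        13 black
      16 black
    7 black
    6 gray
      9 gray
        9→5: 5 black — skip
      9 black
      6→16: 16 black — skip
      6→14: 14 black — skip
    6 black
    8 gray
      8→7: 7 black — skip
      3 gray
      3 black
      8→16: 16 black — skip
    8 black
    11→9: 9 black — skip
  11 black
  10 gray
    10→14: 14 black — skip
    10→4: 4 black — skip
    10→12: 12 black — skip
  10 black
  15→3: 3 black — skip
  15→5: 5 black — skip
  1 gray
    1→13: 13 black — skip
    1→4: 4 black — skip
  1 black
  15→12: 12 black — skip
15 black
Every edge goes to a white or black vertex — no back edge, so the graph is acyclic.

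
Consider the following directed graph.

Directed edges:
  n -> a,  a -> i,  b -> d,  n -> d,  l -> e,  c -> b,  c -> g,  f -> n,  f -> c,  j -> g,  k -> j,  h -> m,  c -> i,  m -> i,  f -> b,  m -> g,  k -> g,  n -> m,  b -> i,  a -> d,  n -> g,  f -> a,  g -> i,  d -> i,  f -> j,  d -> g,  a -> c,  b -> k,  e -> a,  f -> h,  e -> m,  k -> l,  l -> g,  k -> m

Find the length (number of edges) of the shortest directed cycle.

6

For each vertex v, BFS finds the shortest path from v back to v.
The shortest such closed walk is b → k → l → e → a → c → b, length 6.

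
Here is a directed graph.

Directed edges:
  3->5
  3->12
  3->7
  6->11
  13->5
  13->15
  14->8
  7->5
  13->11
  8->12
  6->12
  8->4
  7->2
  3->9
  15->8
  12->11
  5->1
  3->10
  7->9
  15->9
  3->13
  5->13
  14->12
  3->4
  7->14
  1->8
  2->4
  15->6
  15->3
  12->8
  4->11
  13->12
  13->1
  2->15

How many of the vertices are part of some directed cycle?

A vertex is on a directed cycle iff it belongs to a strongly connected component of size ≥ 2 (or has a self-loop).
The vertices on cycles are {2, 3, 5, 7, 8, 12, 13, 15} — 8 in total.

8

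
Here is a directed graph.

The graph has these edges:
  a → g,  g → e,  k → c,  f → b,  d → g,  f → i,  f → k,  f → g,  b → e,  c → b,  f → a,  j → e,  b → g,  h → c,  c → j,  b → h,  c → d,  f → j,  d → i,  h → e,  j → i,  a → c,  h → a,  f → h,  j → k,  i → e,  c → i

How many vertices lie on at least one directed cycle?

6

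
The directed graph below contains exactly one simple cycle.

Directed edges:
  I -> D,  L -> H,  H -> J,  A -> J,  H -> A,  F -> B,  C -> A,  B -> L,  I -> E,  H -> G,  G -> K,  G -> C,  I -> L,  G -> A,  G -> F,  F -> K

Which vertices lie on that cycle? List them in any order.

B, F, G, H, L

DFS with gray/black marking from L:
L gray
  H gray
    A gray
      J gray
      J black
    A black
    H→J: J black — skip
    G gray
      K gray
      K black
      G→A: A black — skip
      C gray
        C→A: A black — skip
      C black
      F gray
        F→K: K black — skip
        B gray
          B→L: L is gray → back edge
Back edge closes the cycle L → H → G → F → B → L; its vertices are {B, F, G, H, L}.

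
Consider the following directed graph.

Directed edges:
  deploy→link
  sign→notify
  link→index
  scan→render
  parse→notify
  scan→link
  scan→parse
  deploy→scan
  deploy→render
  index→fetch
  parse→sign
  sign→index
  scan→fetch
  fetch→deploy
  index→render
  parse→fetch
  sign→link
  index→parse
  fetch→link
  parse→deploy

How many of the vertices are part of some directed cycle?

A vertex is on a directed cycle iff it belongs to a strongly connected component of size ≥ 2 (or has a self-loop).
The vertices on cycles are {link, scan, sign, fetch, index, parse, deploy} — 7 in total.

7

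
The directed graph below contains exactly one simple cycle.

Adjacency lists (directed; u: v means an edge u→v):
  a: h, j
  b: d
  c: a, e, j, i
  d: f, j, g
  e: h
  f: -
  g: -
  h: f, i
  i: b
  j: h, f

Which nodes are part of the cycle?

DFS with gray/black marking from i:
i gray
  b gray
    d gray
      f gray
      f black
      j gray
        h gray
          h→f: f black — skip
          h→i: i is gray → back edge
Back edge closes the cycle i → b → d → j → h → i; its vertices are {b, d, h, i, j}.

b, d, h, i, j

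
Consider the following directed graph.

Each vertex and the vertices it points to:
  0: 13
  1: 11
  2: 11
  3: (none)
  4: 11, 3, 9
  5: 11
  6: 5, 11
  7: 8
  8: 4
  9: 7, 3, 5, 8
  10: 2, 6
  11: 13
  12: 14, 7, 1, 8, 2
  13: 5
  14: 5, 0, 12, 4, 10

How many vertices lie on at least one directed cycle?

9

A vertex is on a directed cycle iff it belongs to a strongly connected component of size ≥ 2 (or has a self-loop).
The vertices on cycles are {4, 5, 7, 8, 9, 11, 12, 13, 14} — 9 in total.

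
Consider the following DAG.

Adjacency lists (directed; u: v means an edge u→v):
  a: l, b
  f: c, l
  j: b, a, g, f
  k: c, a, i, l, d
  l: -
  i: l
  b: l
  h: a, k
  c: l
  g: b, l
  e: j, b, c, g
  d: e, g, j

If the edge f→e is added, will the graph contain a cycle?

Adding f→e creates a cycle iff e can already reach f.
Path from e: e → j → f.
So e → … → f → e is a cycle.

Yes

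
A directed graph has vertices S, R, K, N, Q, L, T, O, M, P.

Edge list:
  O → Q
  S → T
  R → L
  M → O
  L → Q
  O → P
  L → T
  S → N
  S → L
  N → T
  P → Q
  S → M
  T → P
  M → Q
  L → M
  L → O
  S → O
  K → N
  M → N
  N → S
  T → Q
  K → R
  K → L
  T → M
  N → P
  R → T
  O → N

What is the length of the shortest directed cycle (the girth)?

2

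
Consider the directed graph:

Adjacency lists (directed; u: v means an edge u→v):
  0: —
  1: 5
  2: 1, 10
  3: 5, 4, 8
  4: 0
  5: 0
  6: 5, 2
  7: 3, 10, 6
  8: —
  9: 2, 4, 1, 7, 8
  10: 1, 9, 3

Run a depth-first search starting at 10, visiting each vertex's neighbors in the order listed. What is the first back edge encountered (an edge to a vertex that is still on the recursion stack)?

DFS from 10 (visiting each vertex's neighbors in the order listed); mark gray on enter, black on exit:
10 gray
  1 gray
    5 gray
      0 gray
      0 black
    5 black
  1 black
  9 gray
    2 gray
      2→1: 1 black — skip
      2→10: 10 is gray → back edge
First back edge: 2 → 10.

2→10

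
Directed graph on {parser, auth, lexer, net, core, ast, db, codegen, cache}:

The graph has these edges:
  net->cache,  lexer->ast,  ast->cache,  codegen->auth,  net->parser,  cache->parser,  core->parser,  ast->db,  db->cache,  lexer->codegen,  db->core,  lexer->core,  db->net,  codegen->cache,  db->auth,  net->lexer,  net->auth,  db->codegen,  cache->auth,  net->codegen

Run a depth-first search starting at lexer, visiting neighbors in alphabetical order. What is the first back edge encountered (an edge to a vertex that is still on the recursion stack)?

net->lexer

DFS from lexer (visiting neighbors in alphabetical order); mark gray on enter, black on exit:
lexer gray
  ast gray
    cache gray
      auth gray
      auth black
      parser gray
      parser black
    cache black
    db gray
      db→auth: auth black — skip
      db→cache: cache black — skip
      codegen gray
        codegen→auth: auth black — skip
        codegen→cache: cache black — skip
      codegen black
      core gray
        core→parser: parser black — skip
      core black
      net gray
        net→auth: auth black — skip
        net→cache: cache black — skip
        net→codegen: codegen black — skip
        net→lexer: lexer is gray → back edge
First back edge: net → lexer.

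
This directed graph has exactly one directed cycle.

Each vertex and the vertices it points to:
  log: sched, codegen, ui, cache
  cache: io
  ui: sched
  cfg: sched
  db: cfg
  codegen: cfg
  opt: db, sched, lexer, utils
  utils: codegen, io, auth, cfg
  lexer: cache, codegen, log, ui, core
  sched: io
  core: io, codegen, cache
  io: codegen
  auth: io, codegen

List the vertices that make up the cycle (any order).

io, cfg, sched, codegen

DFS with gray/black marking from cfg:
cfg gray
  sched gray
    io gray
      codegen gray
        codegen→cfg: cfg is gray → back edge
Back edge closes the cycle cfg → sched → io → codegen → cfg; its vertices are {io, cfg, sched, codegen}.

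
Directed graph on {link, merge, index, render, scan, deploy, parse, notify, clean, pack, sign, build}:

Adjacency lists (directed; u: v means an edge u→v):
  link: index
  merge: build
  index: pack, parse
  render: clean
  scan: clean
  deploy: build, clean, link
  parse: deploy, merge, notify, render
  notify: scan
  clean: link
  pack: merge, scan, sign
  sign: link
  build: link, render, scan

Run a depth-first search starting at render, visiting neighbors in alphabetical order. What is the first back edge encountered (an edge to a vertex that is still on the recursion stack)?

build→link

DFS from render (visiting neighbors in alphabetical order); mark gray on enter, black on exit:
render gray
  clean gray
    link gray
      index gray
        pack gray
          merge gray
            build gray
              build→link: link is gray → back edge
First back edge: build → link.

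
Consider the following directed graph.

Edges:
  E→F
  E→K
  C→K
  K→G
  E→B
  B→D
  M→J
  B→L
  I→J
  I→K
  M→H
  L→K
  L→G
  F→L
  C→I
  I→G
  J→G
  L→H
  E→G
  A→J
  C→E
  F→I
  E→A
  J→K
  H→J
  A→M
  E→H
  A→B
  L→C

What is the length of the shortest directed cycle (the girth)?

For each vertex v, BFS finds the shortest path from v back to v.
The shortest such closed walk is E → F → L → C → E, length 4.

4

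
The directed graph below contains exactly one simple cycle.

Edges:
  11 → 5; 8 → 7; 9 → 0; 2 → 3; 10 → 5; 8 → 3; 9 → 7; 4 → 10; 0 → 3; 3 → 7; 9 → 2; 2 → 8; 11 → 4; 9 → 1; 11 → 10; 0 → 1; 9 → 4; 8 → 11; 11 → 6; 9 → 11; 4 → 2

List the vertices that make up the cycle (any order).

2, 4, 8, 11

DFS with gray/black marking from 11:
11 gray
  10 gray
    5 gray
    5 black
  10 black
  4 gray
    2 gray
      3 gray
        7 gray
        7 black
      3 black
      8 gray
        8→11: 11 is gray → back edge
Back edge closes the cycle 11 → 4 → 2 → 8 → 11; its vertices are {2, 4, 8, 11}.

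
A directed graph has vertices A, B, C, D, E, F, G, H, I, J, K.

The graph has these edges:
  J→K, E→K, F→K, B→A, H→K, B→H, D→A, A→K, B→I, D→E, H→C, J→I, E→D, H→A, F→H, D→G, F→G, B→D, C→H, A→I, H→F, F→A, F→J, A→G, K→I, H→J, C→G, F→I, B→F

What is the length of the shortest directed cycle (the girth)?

2

For each vertex v, BFS finds the shortest path from v back to v.
The shortest such closed walk is D → E → D, length 2.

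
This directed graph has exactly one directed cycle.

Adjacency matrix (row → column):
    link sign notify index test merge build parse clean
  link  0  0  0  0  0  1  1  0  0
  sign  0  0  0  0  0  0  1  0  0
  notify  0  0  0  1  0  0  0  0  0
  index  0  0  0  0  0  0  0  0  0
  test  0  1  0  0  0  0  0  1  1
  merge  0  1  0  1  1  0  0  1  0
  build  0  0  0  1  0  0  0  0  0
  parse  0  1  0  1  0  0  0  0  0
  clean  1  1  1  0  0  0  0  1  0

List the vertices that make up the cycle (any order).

DFS with gray/black marking from test:
test gray
  clean gray
    parse gray
      sign gray
        build gray
          index gray
          index black
        build black
      sign black
      parse→index: index black — skip
    parse black
    link gray
      merge gray
        merge→parse: parse black — skip
        merge→test: test is gray → back edge
Back edge closes the cycle test → clean → link → merge → test; its vertices are {link, test, clean, merge}.

link, test, clean, merge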